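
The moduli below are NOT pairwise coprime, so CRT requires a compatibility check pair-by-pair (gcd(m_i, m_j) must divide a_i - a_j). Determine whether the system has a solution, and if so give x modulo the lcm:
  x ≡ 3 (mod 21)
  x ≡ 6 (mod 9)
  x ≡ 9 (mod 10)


Moduli 21, 9, 10 are not pairwise coprime, so CRT works modulo lcm(m_i) when all pairwise compatibility conditions hold.
Pairwise compatibility: gcd(m_i, m_j) must divide a_i - a_j for every pair.
Merge one congruence at a time:
  Start: x ≡ 3 (mod 21).
  Combine with x ≡ 6 (mod 9): gcd(21, 9) = 3; 6 - 3 = 3, which IS divisible by 3, so compatible.
    Write x = 3 + 21·t and substitute into x ≡ 6 (mod 9): 21·t ≡ 6 − 3 = 3 (mod 9).
    Divide the congruence (and modulus) by g = 3: 7·t ≡ 1 (mod 3).
    Reduce coefficients mod 3: 1·t ≡ 1 (mod 3).
    So t ≡ 1 (mod 3).
    Then x = 3 + 21·1 = 24, valid modulo lcm(21, 9) = 63: x ≡ 24 (mod 63).
  Combine with x ≡ 9 (mod 10): gcd(63, 10) = 1; 9 - 24 = -15, which IS divisible by 1, so compatible.
    Write x = 24 + 63·t and substitute into x ≡ 9 (mod 10): 63·t ≡ 9 − 24 = -15 (mod 10).
    Reduce coefficients mod 10: 3·t ≡ 5 (mod 10).
    The inverse of 3 mod 10 is 7 (since 3·7 = 21 = 2·10 + 1), so t ≡ 7·5 = 35 ≡ 5 (mod 10).
    Then x = 24 + 63·5 = 339, valid modulo lcm(63, 10) = 630: x ≡ 339 (mod 630).
Verify: 339 mod 21 = 3, 339 mod 9 = 6, 339 mod 10 = 9.

x ≡ 339 (mod 630).


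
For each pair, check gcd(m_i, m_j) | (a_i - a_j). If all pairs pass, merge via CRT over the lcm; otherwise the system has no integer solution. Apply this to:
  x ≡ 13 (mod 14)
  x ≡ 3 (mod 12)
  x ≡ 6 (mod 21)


Moduli 14, 12, 21 are not pairwise coprime, so CRT works modulo lcm(m_i) when all pairwise compatibility conditions hold.
Pairwise compatibility: gcd(m_i, m_j) must divide a_i - a_j for every pair.
Merge one congruence at a time:
  Start: x ≡ 13 (mod 14).
  Combine with x ≡ 3 (mod 12): gcd(14, 12) = 2; 3 - 13 = -10, which IS divisible by 2, so compatible.
    Write x = 13 + 14·t and substitute into x ≡ 3 (mod 12): 14·t ≡ 3 − 13 = -10 (mod 12).
    Divide the congruence (and modulus) by g = 2: 7·t ≡ -5 (mod 6).
    Reduce coefficients mod 6: 1·t ≡ 1 (mod 6).
    So t ≡ 1 (mod 6).
    Then x = 13 + 14·1 = 27, valid modulo lcm(14, 12) = 84: x ≡ 27 (mod 84).
  Combine with x ≡ 6 (mod 21): gcd(84, 21) = 21; 6 - 27 = -21, which IS divisible by 21, so compatible.
    Write x = 27 + 84·t and substitute into x ≡ 6 (mod 21): 84·t ≡ 6 − 27 = -21 (mod 21).
    Divide the congruence (and modulus) by g = 21: 4·t ≡ -1 (mod 1).
    Modulo 1 every t works; take t = 0.
    Then x = 27 + 84·0 = 27, valid modulo lcm(84, 21) = 84: x ≡ 27 (mod 84).
Verify: 27 mod 14 = 13, 27 mod 12 = 3, 27 mod 21 = 6.

x ≡ 27 (mod 84).


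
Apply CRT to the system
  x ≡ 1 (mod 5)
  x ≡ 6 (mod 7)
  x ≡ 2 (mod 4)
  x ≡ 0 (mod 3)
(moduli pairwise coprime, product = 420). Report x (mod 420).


Product of moduli M = 5 · 7 · 4 · 3 = 420.
Merge one congruence at a time:
  Start: x ≡ 1 (mod 5).
  Combine with x ≡ 6 (mod 7); new modulus lcm = 35.
    Write x = 1 + 5·t and substitute into x ≡ 6 (mod 7): 5·t ≡ 6 − 1 = 5 (mod 7).
    The inverse of 5 mod 7 is 3 (since 5·3 = 15 = 2·7 + 1), so t ≡ 3·5 = 15 ≡ 1 (mod 7).
    Then x = 1 + 5·1 = 6, valid modulo lcm(5, 7) = 35: x ≡ 6 (mod 35).
  Combine with x ≡ 2 (mod 4); new modulus lcm = 140.
    Write x = 6 + 35·t and substitute into x ≡ 2 (mod 4): 35·t ≡ 2 − 6 = -4 (mod 4).
    Reduce coefficients mod 4: 3·t ≡ 0 (mod 4).
    The inverse of 3 mod 4 is 3 (since 3·3 = 9 = 2·4 + 1), so t ≡ 3·0 = 0 ≡ 0 (mod 4).
    Then x = 6 + 35·0 = 6, valid modulo lcm(35, 4) = 140: x ≡ 6 (mod 140).
  Combine with x ≡ 0 (mod 3); new modulus lcm = 420.
    Write x = 6 + 140·t and substitute into x ≡ 0 (mod 3): 140·t ≡ 0 − 6 = -6 (mod 3).
    Reduce coefficients mod 3: 2·t ≡ 0 (mod 3).
    The inverse of 2 mod 3 is 2 (since 2·2 = 4 = 1·3 + 1), so t ≡ 2·0 = 0 ≡ 0 (mod 3).
    Then x = 6 + 140·0 = 6, valid modulo lcm(140, 3) = 420: x ≡ 6 (mod 420).
Verify against each original: 6 mod 5 = 1, 6 mod 7 = 6, 6 mod 4 = 2, 6 mod 3 = 0.

x ≡ 6 (mod 420).


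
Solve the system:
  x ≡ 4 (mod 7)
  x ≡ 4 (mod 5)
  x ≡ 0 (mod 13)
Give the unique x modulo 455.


Moduli 7, 5, 13 are pairwise coprime; by CRT there is a unique solution modulo M = 7 · 5 · 13 = 455.
Solve pairwise, accumulating the modulus:
  Start with x ≡ 4 (mod 7).
  Combine with x ≡ 4 (mod 5): since gcd(7, 5) = 1, we get a unique residue mod 35.
    Write x = 4 + 7·t and substitute into x ≡ 4 (mod 5): 7·t ≡ 4 − 4 = 0 (mod 5).
    Reduce coefficients mod 5: 2·t ≡ 0 (mod 5).
    The inverse of 2 mod 5 is 3 (since 2·3 = 6 = 1·5 + 1), so t ≡ 3·0 = 0 ≡ 0 (mod 5).
    Then x = 4 + 7·0 = 4, valid modulo lcm(7, 5) = 35: x ≡ 4 (mod 35).
  Combine with x ≡ 0 (mod 13): since gcd(35, 13) = 1, we get a unique residue mod 455.
    Write x = 4 + 35·t and substitute into x ≡ 0 (mod 13): 35·t ≡ 0 − 4 = -4 (mod 13).
    Reduce coefficients mod 13: 9·t ≡ 9 (mod 13).
    The inverse of 9 mod 13 is 3 (since 9·3 = 27 = 2·13 + 1), so t ≡ 3·9 = 27 ≡ 1 (mod 13).
    Then x = 4 + 35·1 = 39, valid modulo lcm(35, 13) = 455: x ≡ 39 (mod 455).
Verify: 39 mod 7 = 4 ✓, 39 mod 5 = 4 ✓, 39 mod 13 = 0 ✓.

x ≡ 39 (mod 455).


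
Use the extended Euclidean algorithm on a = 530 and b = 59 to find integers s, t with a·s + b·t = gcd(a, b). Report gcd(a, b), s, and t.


Euclidean algorithm on (530, 59) — divide until remainder is 0:
  530 = 8 · 59 + 58
  59 = 1 · 58 + 1
  58 = 58 · 1 + 0
gcd(530, 59) = 1.
Track Bezout coefficients alongside the remainders: start with r₀ = 530 = a·1 + b·0 (s = 1, t = 0) and r₁ = 59 = a·0 + b·1 (s = 0, t = 1); each new remainder r_{k+1} = r_{k-1} − q_k·r_k inherits s_{k+1} = s_{k-1} − q_k·s_k, t_{k+1} = t_{k-1} − q_k·t_k, so r_k = a·s_k + b·t_k at every step:
  q = 8: r = 58, s = 1 − 8·0 = 1, t = 0 − 8·1 = -8  (check: 530·1 + 59·(-8) = 58)
  q = 1: r = 1, s = 0 − 1·1 = -1, t = 1 − 1·(-8) = 9  (check: 530·(-1) + 59·9 = 1)
The row with r = 1 (the gcd) gives the Bezout coefficients s = -1, t = 9.
Result: 530 · (-1) + 59 · (9) = 1.

gcd(530, 59) = 1; s = -1, t = 9 (check: 530·(-1) + 59·9 = 1).


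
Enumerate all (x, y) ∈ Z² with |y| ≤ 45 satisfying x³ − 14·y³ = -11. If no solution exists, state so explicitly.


The equation is x³ - 14y³ = -11. For fixed y, x³ = 14·y³ − 11, so a solution requires the RHS to be a perfect cube.
Strategy: iterate y from -45 to 45, compute RHS = 14·y³ − 11, and check whether it is a (positive or negative) perfect cube.
Check small values of y:
  y = 0: RHS = -11 is not a perfect cube.
  y = 1: RHS = 3 is not a perfect cube.
  y = -1: RHS = -25 is not a perfect cube.
  y = 2: RHS = 101 is not a perfect cube.
  y = -2: RHS = -123 is not a perfect cube.
  y = 3: RHS = 367 is not a perfect cube.
  y = -3: RHS = -389 is not a perfect cube.
Continuing the search up to |y| = 45 finds no solutions either.
No (x, y) in the scanned range satisfies the equation.

No integer solutions with |y| ≤ 45.


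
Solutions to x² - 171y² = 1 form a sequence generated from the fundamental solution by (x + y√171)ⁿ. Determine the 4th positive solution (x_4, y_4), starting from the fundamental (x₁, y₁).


Step 1: Find the fundamental solution (x₁, y₁) of x² - 171y² = 1.
  Expand √171 as a continued fraction. a₀ = ⌊√171⌋ = 13; iterate m_{k+1} = d_k·a_k − m_k, d_{k+1} = (171 − m_{k+1}²)/d_k, a_{k+1} = ⌊(a₀ + m_{k+1})/d_{k+1}⌋ (starting m₀ = 0, d₀ = 1), with convergents p_k = a_k·p_{k-1} + p_{k-2}, q_k = a_k·q_{k-1} + q_{k-2} (p₋₁ = 1, q₋₁ = 0):
  k = 0: a₀ = 13; p₀/q₀ = 13/1; p₀² − 171·q₀² = 169 − 171 = -2.
  k = 1: m = 13, d = 2, a = ⌊(13 + 13)/2⌋ = 13; p/q = (13·13 + 1)/(13·1 + 0) = 170/13; p² − 171·q² = 28900 − 28899 = 1.
  The first convergent with p² − 171·q² = 1 gives the fundamental solution (x₁, y₁) = (170, 13).
Step 2: Apply the recurrence (x_{n+1}, y_{n+1}) = (x₁x_n + 171y₁y_n, x₁y_n + y₁x_n) repeatedly.
  From (x_1, y_1) = (170, 13): x_2 = 170·170 + 171·13·13 = 57799; y_2 = 170·13 + 13·170 = 4420.
  From (x_2, y_2) = (57799, 4420): x_3 = 170·57799 + 171·13·4420 = 19651490; y_3 = 170·4420 + 13·57799 = 1502787.
  From (x_3, y_3) = (19651490, 1502787): x_4 = 170·19651490 + 171·13·1502787 = 6681448801; y_4 = 170·1502787 + 13·19651490 = 510943160.
Step 3: Verify x_4² - 171·y_4² = 44641758080384337601 - 44641758080384337600 = 1 (should be 1). ✓

(x_1, y_1) = (170, 13); (x_4, y_4) = (6681448801, 510943160).


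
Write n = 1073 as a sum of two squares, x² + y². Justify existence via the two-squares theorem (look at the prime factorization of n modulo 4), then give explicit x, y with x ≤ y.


Step 1: Factor n = 1073 = 29 · 37.
Step 2: Check the mod-4 condition on each prime factor: 29 ≡ 1 (mod 4), exponent 1; 37 ≡ 1 (mod 4), exponent 1.
All primes ≡ 3 (mod 4) appear to even exponent (or don't appear), so by the two-squares theorem n IS expressible as a sum of two squares.
Step 3: Build a representation. Here n = 29 · 37 is a product of primes ≡ 1 (mod 4). Each prime p ≡ 1 (mod 4) is itself a sum of two squares; find a² by testing p − a² for a perfect square:
  29: 29 − 1² = 28, 29 − 2² = 25 = 5² ⇒ 29 = 2² + 5².
  37: 37 − 1² = 36 = 6² ⇒ 37 = 1² + 6².
  Combine using the Brahmagupta–Fibonacci identity (a² + b²)(c² + d²) = (ac − bd)² + (ad + bc)² = (ac + bd)² + (ad − bc)²:
  29 · 37 = 1073: from (2² + 5²)(1² + 6²), take (2·1 − 5·6, 2·6 + 5·1) = (2 − 30, 12 + 5) = (-28, 17); dropping signs (only squares matter) gives (28, 17); check 28² + 17² = 784 + 289 = 1073 ✓.
Step 4: Order so x ≤ y and verify: 17² + 28² = 289 + 784 = 1073 = n. ✓

n = 1073 = 17² + 28² (one valid representation with x ≤ y).


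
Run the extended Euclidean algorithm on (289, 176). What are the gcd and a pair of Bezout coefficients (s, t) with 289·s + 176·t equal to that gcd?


Euclidean algorithm on (289, 176) — divide until remainder is 0:
  289 = 1 · 176 + 113
  176 = 1 · 113 + 63
  113 = 1 · 63 + 50
  63 = 1 · 50 + 13
  50 = 3 · 13 + 11
  13 = 1 · 11 + 2
  11 = 5 · 2 + 1
  2 = 2 · 1 + 0
gcd(289, 176) = 1.
Track Bezout coefficients alongside the remainders: start with r₀ = 289 = a·1 + b·0 (s = 1, t = 0) and r₁ = 176 = a·0 + b·1 (s = 0, t = 1); each new remainder r_{k+1} = r_{k-1} − q_k·r_k inherits s_{k+1} = s_{k-1} − q_k·s_k, t_{k+1} = t_{k-1} − q_k·t_k, so r_k = a·s_k + b·t_k at every step:
  q = 1: r = 113, s = 1 − 1·0 = 1, t = 0 − 1·1 = -1  (check: 289·1 + 176·(-1) = 113)
  q = 1: r = 63, s = 0 − 1·1 = -1, t = 1 − 1·(-1) = 2  (check: 289·(-1) + 176·2 = 63)
  q = 1: r = 50, s = 1 − 1·(-1) = 2, t = -1 − 1·2 = -3  (check: 289·2 + 176·(-3) = 50)
  q = 1: r = 13, s = -1 − 1·2 = -3, t = 2 − 1·(-3) = 5  (check: 289·(-3) + 176·5 = 13)
  q = 3: r = 11, s = 2 − 3·(-3) = 11, t = -3 − 3·5 = -18  (check: 289·11 + 176·(-18) = 11)
  q = 1: r = 2, s = -3 − 1·11 = -14, t = 5 − 1·(-18) = 23  (check: 289·(-14) + 176·23 = 2)
  q = 5: r = 1, s = 11 − 5·(-14) = 81, t = -18 − 5·23 = -133  (check: 289·81 + 176·(-133) = 1)
The row with r = 1 (the gcd) gives the Bezout coefficients s = 81, t = -133.
Result: 289 · (81) + 176 · (-133) = 1.

gcd(289, 176) = 1; s = 81, t = -133 (check: 289·81 + 176·(-133) = 1).


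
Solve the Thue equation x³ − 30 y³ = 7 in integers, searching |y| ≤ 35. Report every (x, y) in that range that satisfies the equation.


The equation is x³ - 30y³ = 7. For fixed y, x³ = 30·y³ + 7, so a solution requires the RHS to be a perfect cube.
Strategy: iterate y from -35 to 35, compute RHS = 30·y³ + 7, and check whether it is a (positive or negative) perfect cube.
Check small values of y:
  y = 0: RHS = 7 is not a perfect cube.
  y = 1: RHS = 37 is not a perfect cube.
  y = -1: RHS = -23 is not a perfect cube.
  y = 2: RHS = 247 is not a perfect cube.
  y = -2: RHS = -233 is not a perfect cube.
  y = 3: RHS = 817 is not a perfect cube.
  y = -3: RHS = -803 is not a perfect cube.
Continuing the search up to |y| = 35 finds no solutions either.
No (x, y) in the scanned range satisfies the equation.

No integer solutions with |y| ≤ 35.


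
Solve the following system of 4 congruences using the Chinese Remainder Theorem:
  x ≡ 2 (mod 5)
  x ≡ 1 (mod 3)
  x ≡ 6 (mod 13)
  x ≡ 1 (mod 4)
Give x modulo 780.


Product of moduli M = 5 · 3 · 13 · 4 = 780.
Merge one congruence at a time:
  Start: x ≡ 2 (mod 5).
  Combine with x ≡ 1 (mod 3); new modulus lcm = 15.
    Write x = 2 + 5·t and substitute into x ≡ 1 (mod 3): 5·t ≡ 1 − 2 = -1 (mod 3).
    Reduce coefficients mod 3: 2·t ≡ 2 (mod 3).
    The inverse of 2 mod 3 is 2 (since 2·2 = 4 = 1·3 + 1), so t ≡ 2·2 = 4 ≡ 1 (mod 3).
    Then x = 2 + 5·1 = 7, valid modulo lcm(5, 3) = 15: x ≡ 7 (mod 15).
  Combine with x ≡ 6 (mod 13); new modulus lcm = 195.
    Write x = 7 + 15·t and substitute into x ≡ 6 (mod 13): 15·t ≡ 6 − 7 = -1 (mod 13).
    Reduce coefficients mod 13: 2·t ≡ 12 (mod 13).
    The inverse of 2 mod 13 is 7 (since 2·7 = 14 = 1·13 + 1), so t ≡ 7·12 = 84 ≡ 6 (mod 13).
    Then x = 7 + 15·6 = 97, valid modulo lcm(15, 13) = 195: x ≡ 97 (mod 195).
  Combine with x ≡ 1 (mod 4); new modulus lcm = 780.
    Write x = 97 + 195·t and substitute into x ≡ 1 (mod 4): 195·t ≡ 1 − 97 = -96 (mod 4).
    Reduce coefficients mod 4: 3·t ≡ 0 (mod 4).
    The inverse of 3 mod 4 is 3 (since 3·3 = 9 = 2·4 + 1), so t ≡ 3·0 = 0 ≡ 0 (mod 4).
    Then x = 97 + 195·0 = 97, valid modulo lcm(195, 4) = 780: x ≡ 97 (mod 780).
Verify against each original: 97 mod 5 = 2, 97 mod 3 = 1, 97 mod 13 = 6, 97 mod 4 = 1.

x ≡ 97 (mod 780).


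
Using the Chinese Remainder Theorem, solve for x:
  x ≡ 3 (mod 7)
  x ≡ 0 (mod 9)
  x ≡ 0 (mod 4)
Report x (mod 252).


Moduli 7, 9, 4 are pairwise coprime; by CRT there is a unique solution modulo M = 7 · 9 · 4 = 252.
Solve pairwise, accumulating the modulus:
  Start with x ≡ 3 (mod 7).
  Combine with x ≡ 0 (mod 9): since gcd(7, 9) = 1, we get a unique residue mod 63.
    Write x = 3 + 7·t and substitute into x ≡ 0 (mod 9): 7·t ≡ 0 − 3 = -3 (mod 9).
    Reduce coefficients mod 9: 7·t ≡ 6 (mod 9).
    The inverse of 7 mod 9 is 4 (since 7·4 = 28 = 3·9 + 1), so t ≡ 4·6 = 24 ≡ 6 (mod 9).
    Then x = 3 + 7·6 = 45, valid modulo lcm(7, 9) = 63: x ≡ 45 (mod 63).
  Combine with x ≡ 0 (mod 4): since gcd(63, 4) = 1, we get a unique residue mod 252.
    Write x = 45 + 63·t and substitute into x ≡ 0 (mod 4): 63·t ≡ 0 − 45 = -45 (mod 4).
    Reduce coefficients mod 4: 3·t ≡ 3 (mod 4).
    The inverse of 3 mod 4 is 3 (since 3·3 = 9 = 2·4 + 1), so t ≡ 3·3 = 9 ≡ 1 (mod 4).
    Then x = 45 + 63·1 = 108, valid modulo lcm(63, 4) = 252: x ≡ 108 (mod 252).
Verify: 108 mod 7 = 3 ✓, 108 mod 9 = 0 ✓, 108 mod 4 = 0 ✓.

x ≡ 108 (mod 252).


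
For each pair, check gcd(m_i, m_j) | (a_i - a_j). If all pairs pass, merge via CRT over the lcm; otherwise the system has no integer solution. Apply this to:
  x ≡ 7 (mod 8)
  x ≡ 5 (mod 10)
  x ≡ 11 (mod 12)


Moduli 8, 10, 12 are not pairwise coprime, so CRT works modulo lcm(m_i) when all pairwise compatibility conditions hold.
Pairwise compatibility: gcd(m_i, m_j) must divide a_i - a_j for every pair.
Merge one congruence at a time:
  Start: x ≡ 7 (mod 8).
  Combine with x ≡ 5 (mod 10): gcd(8, 10) = 2; 5 - 7 = -2, which IS divisible by 2, so compatible.
    Write x = 7 + 8·t and substitute into x ≡ 5 (mod 10): 8·t ≡ 5 − 7 = -2 (mod 10).
    Divide the congruence (and modulus) by g = 2: 4·t ≡ -1 (mod 5).
    Reduce coefficients mod 5: 4·t ≡ 4 (mod 5).
    The inverse of 4 mod 5 is 4 (since 4·4 = 16 = 3·5 + 1), so t ≡ 4·4 = 16 ≡ 1 (mod 5).
    Then x = 7 + 8·1 = 15, valid modulo lcm(8, 10) = 40: x ≡ 15 (mod 40).
  Combine with x ≡ 11 (mod 12): gcd(40, 12) = 4; 11 - 15 = -4, which IS divisible by 4, so compatible.
    Write x = 15 + 40·t and substitute into x ≡ 11 (mod 12): 40·t ≡ 11 − 15 = -4 (mod 12).
    Divide the congruence (and modulus) by g = 4: 10·t ≡ -1 (mod 3).
    Reduce coefficients mod 3: 1·t ≡ 2 (mod 3).
    So t ≡ 2 (mod 3).
    Then x = 15 + 40·2 = 95, valid modulo lcm(40, 12) = 120: x ≡ 95 (mod 120).
Verify: 95 mod 8 = 7, 95 mod 10 = 5, 95 mod 12 = 11.

x ≡ 95 (mod 120).


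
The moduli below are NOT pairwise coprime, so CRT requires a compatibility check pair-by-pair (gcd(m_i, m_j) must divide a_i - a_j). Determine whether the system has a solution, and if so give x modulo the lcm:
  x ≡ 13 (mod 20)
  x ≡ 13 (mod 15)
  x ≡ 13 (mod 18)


Moduli 20, 15, 18 are not pairwise coprime, so CRT works modulo lcm(m_i) when all pairwise compatibility conditions hold.
Pairwise compatibility: gcd(m_i, m_j) must divide a_i - a_j for every pair.
Merge one congruence at a time:
  Start: x ≡ 13 (mod 20).
  Combine with x ≡ 13 (mod 15): gcd(20, 15) = 5; 13 - 13 = 0, which IS divisible by 5, so compatible.
    Write x = 13 + 20·t and substitute into x ≡ 13 (mod 15): 20·t ≡ 13 − 13 = 0 (mod 15).
    Divide the congruence (and modulus) by g = 5: 4·t ≡ 0 (mod 3).
    Reduce coefficients mod 3: 1·t ≡ 0 (mod 3).
    So t ≡ 0 (mod 3).
    Then x = 13 + 20·0 = 13, valid modulo lcm(20, 15) = 60: x ≡ 13 (mod 60).
  Combine with x ≡ 13 (mod 18): gcd(60, 18) = 6; 13 - 13 = 0, which IS divisible by 6, so compatible.
    Write x = 13 + 60·t and substitute into x ≡ 13 (mod 18): 60·t ≡ 13 − 13 = 0 (mod 18).
    Divide the congruence (and modulus) by g = 6: 10·t ≡ 0 (mod 3).
    Reduce coefficients mod 3: 1·t ≡ 0 (mod 3).
    So t ≡ 0 (mod 3).
    Then x = 13 + 60·0 = 13, valid modulo lcm(60, 18) = 180: x ≡ 13 (mod 180).
Verify: 13 mod 20 = 13, 13 mod 15 = 13, 13 mod 18 = 13.

x ≡ 13 (mod 180).


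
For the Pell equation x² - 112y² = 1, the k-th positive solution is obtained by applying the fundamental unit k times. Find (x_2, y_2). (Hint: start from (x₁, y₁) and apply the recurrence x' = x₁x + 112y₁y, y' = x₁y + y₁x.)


Step 1: Find the fundamental solution (x₁, y₁) of x² - 112y² = 1.
  Expand √112 as a continued fraction. a₀ = ⌊√112⌋ = 10; iterate m_{k+1} = d_k·a_k − m_k, d_{k+1} = (112 − m_{k+1}²)/d_k, a_{k+1} = ⌊(a₀ + m_{k+1})/d_{k+1}⌋ (starting m₀ = 0, d₀ = 1), with convergents p_k = a_k·p_{k-1} + p_{k-2}, q_k = a_k·q_{k-1} + q_{k-2} (p₋₁ = 1, q₋₁ = 0):
  k = 0: a₀ = 10; p₀/q₀ = 10/1; p₀² − 112·q₀² = 100 − 112 = -12.
  k = 1: m = 10, d = 12, a = ⌊(10 + 10)/12⌋ = 1; p/q = (1·10 + 1)/(1·1 + 0) = 11/1; p² − 112·q² = 121 − 112 = 9.
  k = 2: m = 2, d = 9, a = ⌊(10 + 2)/9⌋ = 1; p/q = (1·11 + 10)/(1·1 + 1) = 21/2; p² − 112·q² = 441 − 448 = -7.
  k = 3: m = 7, d = 7, a = ⌊(10 + 7)/7⌋ = 2; p/q = (2·21 + 11)/(2·2 + 1) = 53/5; p² − 112·q² = 2809 − 2800 = 9.
  k = 4: m = 7, d = 9, a = ⌊(10 + 7)/9⌋ = 1; p/q = (1·53 + 21)/(1·5 + 2) = 74/7; p² − 112·q² = 5476 − 5488 = -12.
  k = 5: m = 2, d = 12, a = ⌊(10 + 2)/12⌋ = 1; p/q = (1·74 + 53)/(1·7 + 5) = 127/12; p² − 112·q² = 16129 − 16128 = 1.
  The first convergent with p² − 112·q² = 1 gives the fundamental solution (x₁, y₁) = (127, 12).
Step 2: Apply the recurrence (x_{n+1}, y_{n+1}) = (x₁x_n + 112y₁y_n, x₁y_n + y₁x_n) repeatedly.
  From (x_1, y_1) = (127, 12): x_2 = 127·127 + 112·12·12 = 32257; y_2 = 127·12 + 12·127 = 3048.
Step 3: Verify x_2² - 112·y_2² = 1040514049 - 1040514048 = 1 (should be 1). ✓

(x_1, y_1) = (127, 12); (x_2, y_2) = (32257, 3048).


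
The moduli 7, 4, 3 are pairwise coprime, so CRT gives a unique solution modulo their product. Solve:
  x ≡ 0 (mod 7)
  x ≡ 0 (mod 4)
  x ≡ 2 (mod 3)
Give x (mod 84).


Moduli 7, 4, 3 are pairwise coprime; by CRT there is a unique solution modulo M = 7 · 4 · 3 = 84.
Solve pairwise, accumulating the modulus:
  Start with x ≡ 0 (mod 7).
  Combine with x ≡ 0 (mod 4): since gcd(7, 4) = 1, we get a unique residue mod 28.
    Write x = 0 + 7·t and substitute into x ≡ 0 (mod 4): 7·t ≡ 0 − 0 = 0 (mod 4).
    Reduce coefficients mod 4: 3·t ≡ 0 (mod 4).
    The inverse of 3 mod 4 is 3 (since 3·3 = 9 = 2·4 + 1), so t ≡ 3·0 = 0 ≡ 0 (mod 4).
    Then x = 0 + 7·0 = 0, valid modulo lcm(7, 4) = 28: x ≡ 0 (mod 28).
  Combine with x ≡ 2 (mod 3): since gcd(28, 3) = 1, we get a unique residue mod 84.
    Write x = 0 + 28·t and substitute into x ≡ 2 (mod 3): 28·t ≡ 2 − 0 = 2 (mod 3).
    Reduce coefficients mod 3: 1·t ≡ 2 (mod 3).
    So t ≡ 2 (mod 3).
    Then x = 0 + 28·2 = 56, valid modulo lcm(28, 3) = 84: x ≡ 56 (mod 84).
Verify: 56 mod 7 = 0 ✓, 56 mod 4 = 0 ✓, 56 mod 3 = 2 ✓.

x ≡ 56 (mod 84).


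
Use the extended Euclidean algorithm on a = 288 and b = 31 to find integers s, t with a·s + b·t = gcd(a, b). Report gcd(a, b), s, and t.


Euclidean algorithm on (288, 31) — divide until remainder is 0:
  288 = 9 · 31 + 9
  31 = 3 · 9 + 4
  9 = 2 · 4 + 1
  4 = 4 · 1 + 0
gcd(288, 31) = 1.
Track Bezout coefficients alongside the remainders: start with r₀ = 288 = a·1 + b·0 (s = 1, t = 0) and r₁ = 31 = a·0 + b·1 (s = 0, t = 1); each new remainder r_{k+1} = r_{k-1} − q_k·r_k inherits s_{k+1} = s_{k-1} − q_k·s_k, t_{k+1} = t_{k-1} − q_k·t_k, so r_k = a·s_k + b·t_k at every step:
  q = 9: r = 9, s = 1 − 9·0 = 1, t = 0 − 9·1 = -9  (check: 288·1 + 31·(-9) = 9)
  q = 3: r = 4, s = 0 − 3·1 = -3, t = 1 − 3·(-9) = 28  (check: 288·(-3) + 31·28 = 4)
  q = 2: r = 1, s = 1 − 2·(-3) = 7, t = -9 − 2·28 = -65  (check: 288·7 + 31·(-65) = 1)
The row with r = 1 (the gcd) gives the Bezout coefficients s = 7, t = -65.
Result: 288 · (7) + 31 · (-65) = 1.

gcd(288, 31) = 1; s = 7, t = -65 (check: 288·7 + 31·(-65) = 1).


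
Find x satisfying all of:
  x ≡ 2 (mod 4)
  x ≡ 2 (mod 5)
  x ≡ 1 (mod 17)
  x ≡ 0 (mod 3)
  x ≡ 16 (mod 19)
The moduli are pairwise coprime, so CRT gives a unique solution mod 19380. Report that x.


Product of moduli M = 4 · 5 · 17 · 3 · 19 = 19380.
Merge one congruence at a time:
  Start: x ≡ 2 (mod 4).
  Combine with x ≡ 2 (mod 5); new modulus lcm = 20.
    Write x = 2 + 4·t and substitute into x ≡ 2 (mod 5): 4·t ≡ 2 − 2 = 0 (mod 5).
    The inverse of 4 mod 5 is 4 (since 4·4 = 16 = 3·5 + 1), so t ≡ 4·0 = 0 ≡ 0 (mod 5).
    Then x = 2 + 4·0 = 2, valid modulo lcm(4, 5) = 20: x ≡ 2 (mod 20).
  Combine with x ≡ 1 (mod 17); new modulus lcm = 340.
    Write x = 2 + 20·t and substitute into x ≡ 1 (mod 17): 20·t ≡ 1 − 2 = -1 (mod 17).
    Reduce coefficients mod 17: 3·t ≡ 16 (mod 17).
    The inverse of 3 mod 17 is 6 (since 3·6 = 18 = 1·17 + 1), so t ≡ 6·16 = 96 ≡ 11 (mod 17).
    Then x = 2 + 20·11 = 222, valid modulo lcm(20, 17) = 340: x ≡ 222 (mod 340).
  Combine with x ≡ 0 (mod 3); new modulus lcm = 1020.
    Write x = 222 + 340·t and substitute into x ≡ 0 (mod 3): 340·t ≡ 0 − 222 = -222 (mod 3).
    Reduce coefficients mod 3: 1·t ≡ 0 (mod 3).
    So t ≡ 0 (mod 3).
    Then x = 222 + 340·0 = 222, valid modulo lcm(340, 3) = 1020: x ≡ 222 (mod 1020).
  Combine with x ≡ 16 (mod 19); new modulus lcm = 19380.
    Write x = 222 + 1020·t and substitute into x ≡ 16 (mod 19): 1020·t ≡ 16 − 222 = -206 (mod 19).
    Reduce coefficients mod 19: 13·t ≡ 3 (mod 19).
    The inverse of 13 mod 19 is 3 (since 13·3 = 39 = 2·19 + 1), so t ≡ 3·3 = 9 ≡ 9 (mod 19).
    Then x = 222 + 1020·9 = 9402, valid modulo lcm(1020, 19) = 19380: x ≡ 9402 (mod 19380).
Verify against each original: 9402 mod 4 = 2, 9402 mod 5 = 2, 9402 mod 17 = 1, 9402 mod 3 = 0, 9402 mod 19 = 16.

x ≡ 9402 (mod 19380).


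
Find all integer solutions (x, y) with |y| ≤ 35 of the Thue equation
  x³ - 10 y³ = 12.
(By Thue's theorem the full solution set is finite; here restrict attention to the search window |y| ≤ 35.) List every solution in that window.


The equation is x³ - 10y³ = 12. For fixed y, x³ = 10·y³ + 12, so a solution requires the RHS to be a perfect cube.
Strategy: iterate y from -35 to 35, compute RHS = 10·y³ + 12, and check whether it is a (positive or negative) perfect cube.
Check small values of y:
  y = 0: RHS = 12 is not a perfect cube.
  y = 1: RHS = 22 is not a perfect cube.
  y = -1: RHS = 2 is not a perfect cube.
  y = 2: RHS = 92 is not a perfect cube.
  y = -2: RHS = -68 is not a perfect cube.
  y = 3: RHS = 282 is not a perfect cube.
  y = -3: RHS = -258 is not a perfect cube.
Continuing the search up to |y| = 35 finds no solutions either.
No (x, y) in the scanned range satisfies the equation.

No integer solutions with |y| ≤ 35.


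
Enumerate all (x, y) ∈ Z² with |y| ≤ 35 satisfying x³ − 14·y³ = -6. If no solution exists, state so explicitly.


The equation is x³ - 14y³ = -6. For fixed y, x³ = 14·y³ − 6, so a solution requires the RHS to be a perfect cube.
Strategy: iterate y from -35 to 35, compute RHS = 14·y³ − 6, and check whether it is a (positive or negative) perfect cube.
Check small values of y:
  y = 0: RHS = -6 is not a perfect cube.
  y = 1: RHS = 8 = (2)³ ⇒ x = 2 works.
  y = -1: RHS = -20 is not a perfect cube.
  y = 2: RHS = 106 is not a perfect cube.
  y = -2: RHS = -118 is not a perfect cube.
  y = 3: RHS = 372 is not a perfect cube.
  y = -3: RHS = -384 is not a perfect cube.
Continuing the search up to |y| = 35 finds no further solutions beyond those listed.
Collected solutions: (2, 1).

Solutions (with |y| ≤ 35): (2, 1).


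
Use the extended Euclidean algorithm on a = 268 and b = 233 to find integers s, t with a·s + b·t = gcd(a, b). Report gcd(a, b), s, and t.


Euclidean algorithm on (268, 233) — divide until remainder is 0:
  268 = 1 · 233 + 35
  233 = 6 · 35 + 23
  35 = 1 · 23 + 12
  23 = 1 · 12 + 11
  12 = 1 · 11 + 1
  11 = 11 · 1 + 0
gcd(268, 233) = 1.
Track Bezout coefficients alongside the remainders: start with r₀ = 268 = a·1 + b·0 (s = 1, t = 0) and r₁ = 233 = a·0 + b·1 (s = 0, t = 1); each new remainder r_{k+1} = r_{k-1} − q_k·r_k inherits s_{k+1} = s_{k-1} − q_k·s_k, t_{k+1} = t_{k-1} − q_k·t_k, so r_k = a·s_k + b·t_k at every step:
  q = 1: r = 35, s = 1 − 1·0 = 1, t = 0 − 1·1 = -1  (check: 268·1 + 233·(-1) = 35)
  q = 6: r = 23, s = 0 − 6·1 = -6, t = 1 − 6·(-1) = 7  (check: 268·(-6) + 233·7 = 23)
  q = 1: r = 12, s = 1 − 1·(-6) = 7, t = -1 − 1·7 = -8  (check: 268·7 + 233·(-8) = 12)
  q = 1: r = 11, s = -6 − 1·7 = -13, t = 7 − 1·(-8) = 15  (check: 268·(-13) + 233·15 = 11)
  q = 1: r = 1, s = 7 − 1·(-13) = 20, t = -8 − 1·15 = -23  (check: 268·20 + 233·(-23) = 1)
The row with r = 1 (the gcd) gives the Bezout coefficients s = 20, t = -23.
Result: 268 · (20) + 233 · (-23) = 1.

gcd(268, 233) = 1; s = 20, t = -23 (check: 268·20 + 233·(-23) = 1).


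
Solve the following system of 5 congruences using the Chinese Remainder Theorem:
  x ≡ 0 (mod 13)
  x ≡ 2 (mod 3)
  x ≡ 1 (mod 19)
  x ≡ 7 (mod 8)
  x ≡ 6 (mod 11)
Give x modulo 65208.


Product of moduli M = 13 · 3 · 19 · 8 · 11 = 65208.
Merge one congruence at a time:
  Start: x ≡ 0 (mod 13).
  Combine with x ≡ 2 (mod 3); new modulus lcm = 39.
    Write x = 0 + 13·t and substitute into x ≡ 2 (mod 3): 13·t ≡ 2 − 0 = 2 (mod 3).
    Reduce coefficients mod 3: 1·t ≡ 2 (mod 3).
    So t ≡ 2 (mod 3).
    Then x = 0 + 13·2 = 26, valid modulo lcm(13, 3) = 39: x ≡ 26 (mod 39).
  Combine with x ≡ 1 (mod 19); new modulus lcm = 741.
    Write x = 26 + 39·t and substitute into x ≡ 1 (mod 19): 39·t ≡ 1 − 26 = -25 (mod 19).
    Reduce coefficients mod 19: 1·t ≡ 13 (mod 19).
    So t ≡ 13 (mod 19).
    Then x = 26 + 39·13 = 533, valid modulo lcm(39, 19) = 741: x ≡ 533 (mod 741).
  Combine with x ≡ 7 (mod 8); new modulus lcm = 5928.
    Write x = 533 + 741·t and substitute into x ≡ 7 (mod 8): 741·t ≡ 7 − 533 = -526 (mod 8).
    Reduce coefficients mod 8: 5·t ≡ 2 (mod 8).
    The inverse of 5 mod 8 is 5 (since 5·5 = 25 = 3·8 + 1), so t ≡ 5·2 = 10 ≡ 2 (mod 8).
    Then x = 533 + 741·2 = 2015, valid modulo lcm(741, 8) = 5928: x ≡ 2015 (mod 5928).
  Combine with x ≡ 6 (mod 11); new modulus lcm = 65208.
    Write x = 2015 + 5928·t and substitute into x ≡ 6 (mod 11): 5928·t ≡ 6 − 2015 = -2009 (mod 11).
    Reduce coefficients mod 11: 10·t ≡ 4 (mod 11).
    The inverse of 10 mod 11 is 10 (since 10·10 = 100 = 9·11 + 1), so t ≡ 10·4 = 40 ≡ 7 (mod 11).
    Then x = 2015 + 5928·7 = 43511, valid modulo lcm(5928, 11) = 65208: x ≡ 43511 (mod 65208).
Verify against each original: 43511 mod 13 = 0, 43511 mod 3 = 2, 43511 mod 19 = 1, 43511 mod 8 = 7, 43511 mod 11 = 6.

x ≡ 43511 (mod 65208).


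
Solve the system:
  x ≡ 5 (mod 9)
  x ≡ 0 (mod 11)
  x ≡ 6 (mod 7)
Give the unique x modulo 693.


Moduli 9, 11, 7 are pairwise coprime; by CRT there is a unique solution modulo M = 9 · 11 · 7 = 693.
Solve pairwise, accumulating the modulus:
  Start with x ≡ 5 (mod 9).
  Combine with x ≡ 0 (mod 11): since gcd(9, 11) = 1, we get a unique residue mod 99.
    Write x = 5 + 9·t and substitute into x ≡ 0 (mod 11): 9·t ≡ 0 − 5 = -5 (mod 11).
    Reduce coefficients mod 11: 9·t ≡ 6 (mod 11).
    The inverse of 9 mod 11 is 5 (since 9·5 = 45 = 4·11 + 1), so t ≡ 5·6 = 30 ≡ 8 (mod 11).
    Then x = 5 + 9·8 = 77, valid modulo lcm(9, 11) = 99: x ≡ 77 (mod 99).
  Combine with x ≡ 6 (mod 7): since gcd(99, 7) = 1, we get a unique residue mod 693.
    Write x = 77 + 99·t and substitute into x ≡ 6 (mod 7): 99·t ≡ 6 − 77 = -71 (mod 7).
    Reduce coefficients mod 7: 1·t ≡ 6 (mod 7).
    So t ≡ 6 (mod 7).
    Then x = 77 + 99·6 = 671, valid modulo lcm(99, 7) = 693: x ≡ 671 (mod 693).
Verify: 671 mod 9 = 5 ✓, 671 mod 11 = 0 ✓, 671 mod 7 = 6 ✓.

x ≡ 671 (mod 693).


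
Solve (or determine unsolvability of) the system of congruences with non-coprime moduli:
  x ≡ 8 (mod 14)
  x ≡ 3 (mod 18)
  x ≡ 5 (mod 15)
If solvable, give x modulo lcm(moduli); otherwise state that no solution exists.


Moduli 14, 18, 15 are not pairwise coprime, so CRT works modulo lcm(m_i) when all pairwise compatibility conditions hold.
Pairwise compatibility: gcd(m_i, m_j) must divide a_i - a_j for every pair.
Merge one congruence at a time:
  Start: x ≡ 8 (mod 14).
  Combine with x ≡ 3 (mod 18): gcd(14, 18) = 2, and 3 - 8 = -5 is NOT divisible by 2.
    ⇒ system is inconsistent (no integer solution).

No solution (the system is inconsistent).


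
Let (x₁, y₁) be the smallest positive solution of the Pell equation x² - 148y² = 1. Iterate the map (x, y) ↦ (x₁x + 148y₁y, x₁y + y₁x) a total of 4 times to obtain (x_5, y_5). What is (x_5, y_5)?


Step 1: Find the fundamental solution (x₁, y₁) of x² - 148y² = 1.
  Expand √148 as a continued fraction. a₀ = ⌊√148⌋ = 12; iterate m_{k+1} = d_k·a_k − m_k, d_{k+1} = (148 − m_{k+1}²)/d_k, a_{k+1} = ⌊(a₀ + m_{k+1})/d_{k+1}⌋ (starting m₀ = 0, d₀ = 1), with convergents p_k = a_k·p_{k-1} + p_{k-2}, q_k = a_k·q_{k-1} + q_{k-2} (p₋₁ = 1, q₋₁ = 0):
  k = 0: a₀ = 12; p₀/q₀ = 12/1; p₀² − 148·q₀² = 144 − 148 = -4.
  k = 1: m = 12, d = 4, a = ⌊(12 + 12)/4⌋ = 6; p/q = (6·12 + 1)/(6·1 + 0) = 73/6; p² − 148·q² = 5329 − 5328 = 1.
  The first convergent with p² − 148·q² = 1 gives the fundamental solution (x₁, y₁) = (73, 6).
Step 2: Apply the recurrence (x_{n+1}, y_{n+1}) = (x₁x_n + 148y₁y_n, x₁y_n + y₁x_n) repeatedly.
  From (x_1, y_1) = (73, 6): x_2 = 73·73 + 148·6·6 = 10657; y_2 = 73·6 + 6·73 = 876.
  From (x_2, y_2) = (10657, 876): x_3 = 73·10657 + 148·6·876 = 1555849; y_3 = 73·876 + 6·10657 = 127890.
  From (x_3, y_3) = (1555849, 127890): x_4 = 73·1555849 + 148·6·127890 = 227143297; y_4 = 73·127890 + 6·1555849 = 18671064.
  From (x_4, y_4) = (227143297, 18671064): x_5 = 73·227143297 + 148·6·18671064 = 33161365513; y_5 = 73·18671064 + 6·227143297 = 2725847454.
Step 3: Verify x_5² - 148·y_5² = 1099676162686785753169 - 1099676162686785753168 = 1 (should be 1). ✓

(x_1, y_1) = (73, 6); (x_5, y_5) = (33161365513, 2725847454).


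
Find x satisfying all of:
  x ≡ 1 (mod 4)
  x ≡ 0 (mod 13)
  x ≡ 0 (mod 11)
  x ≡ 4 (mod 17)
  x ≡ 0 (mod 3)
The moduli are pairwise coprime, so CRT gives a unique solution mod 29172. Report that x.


Product of moduli M = 4 · 13 · 11 · 17 · 3 = 29172.
Merge one congruence at a time:
  Start: x ≡ 1 (mod 4).
  Combine with x ≡ 0 (mod 13); new modulus lcm = 52.
    Write x = 1 + 4·t and substitute into x ≡ 0 (mod 13): 4·t ≡ 0 − 1 = -1 (mod 13).
    Reduce coefficients mod 13: 4·t ≡ 12 (mod 13).
    The inverse of 4 mod 13 is 10 (since 4·10 = 40 = 3·13 + 1), so t ≡ 10·12 = 120 ≡ 3 (mod 13).
    Then x = 1 + 4·3 = 13, valid modulo lcm(4, 13) = 52: x ≡ 13 (mod 52).
  Combine with x ≡ 0 (mod 11); new modulus lcm = 572.
    Write x = 13 + 52·t and substitute into x ≡ 0 (mod 11): 52·t ≡ 0 − 13 = -13 (mod 11).
    Reduce coefficients mod 11: 8·t ≡ 9 (mod 11).
    The inverse of 8 mod 11 is 7 (since 8·7 = 56 = 5·11 + 1), so t ≡ 7·9 = 63 ≡ 8 (mod 11).
    Then x = 13 + 52·8 = 429, valid modulo lcm(52, 11) = 572: x ≡ 429 (mod 572).
  Combine with x ≡ 4 (mod 17); new modulus lcm = 9724.
    Write x = 429 + 572·t and substitute into x ≡ 4 (mod 17): 572·t ≡ 4 − 429 = -425 (mod 17).
    Reduce coefficients mod 17: 11·t ≡ 0 (mod 17).
    The inverse of 11 mod 17 is 14 (since 11·14 = 154 = 9·17 + 1), so t ≡ 14·0 = 0 ≡ 0 (mod 17).
    Then x = 429 + 572·0 = 429, valid modulo lcm(572, 17) = 9724: x ≡ 429 (mod 9724).
  Combine with x ≡ 0 (mod 3); new modulus lcm = 29172.
    Write x = 429 + 9724·t and substitute into x ≡ 0 (mod 3): 9724·t ≡ 0 − 429 = -429 (mod 3).
    Reduce coefficients mod 3: 1·t ≡ 0 (mod 3).
    So t ≡ 0 (mod 3).
    Then x = 429 + 9724·0 = 429, valid modulo lcm(9724, 3) = 29172: x ≡ 429 (mod 29172).
Verify against each original: 429 mod 4 = 1, 429 mod 13 = 0, 429 mod 11 = 0, 429 mod 17 = 4, 429 mod 3 = 0.

x ≡ 429 (mod 29172).


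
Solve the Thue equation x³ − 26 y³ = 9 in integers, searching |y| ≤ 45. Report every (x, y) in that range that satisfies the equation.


The equation is x³ - 26y³ = 9. For fixed y, x³ = 26·y³ + 9, so a solution requires the RHS to be a perfect cube.
Strategy: iterate y from -45 to 45, compute RHS = 26·y³ + 9, and check whether it is a (positive or negative) perfect cube.
Check small values of y:
  y = 0: RHS = 9 is not a perfect cube.
  y = 1: RHS = 35 is not a perfect cube.
  y = -1: RHS = -17 is not a perfect cube.
  y = 2: RHS = 217 is not a perfect cube.
  y = -2: RHS = -199 is not a perfect cube.
  y = 3: RHS = 711 is not a perfect cube.
  y = -3: RHS = -693 is not a perfect cube.
Continuing the search up to |y| = 45 finds no solutions either.
No (x, y) in the scanned range satisfies the equation.

No integer solutions with |y| ≤ 45.


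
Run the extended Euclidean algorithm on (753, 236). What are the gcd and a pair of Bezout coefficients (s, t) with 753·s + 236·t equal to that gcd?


Euclidean algorithm on (753, 236) — divide until remainder is 0:
  753 = 3 · 236 + 45
  236 = 5 · 45 + 11
  45 = 4 · 11 + 1
  11 = 11 · 1 + 0
gcd(753, 236) = 1.
Track Bezout coefficients alongside the remainders: start with r₀ = 753 = a·1 + b·0 (s = 1, t = 0) and r₁ = 236 = a·0 + b·1 (s = 0, t = 1); each new remainder r_{k+1} = r_{k-1} − q_k·r_k inherits s_{k+1} = s_{k-1} − q_k·s_k, t_{k+1} = t_{k-1} − q_k·t_k, so r_k = a·s_k + b·t_k at every step:
  q = 3: r = 45, s = 1 − 3·0 = 1, t = 0 − 3·1 = -3  (check: 753·1 + 236·(-3) = 45)
  q = 5: r = 11, s = 0 − 5·1 = -5, t = 1 − 5·(-3) = 16  (check: 753·(-5) + 236·16 = 11)
  q = 4: r = 1, s = 1 − 4·(-5) = 21, t = -3 − 4·16 = -67  (check: 753·21 + 236·(-67) = 1)
The row with r = 1 (the gcd) gives the Bezout coefficients s = 21, t = -67.
Result: 753 · (21) + 236 · (-67) = 1.

gcd(753, 236) = 1; s = 21, t = -67 (check: 753·21 + 236·(-67) = 1).


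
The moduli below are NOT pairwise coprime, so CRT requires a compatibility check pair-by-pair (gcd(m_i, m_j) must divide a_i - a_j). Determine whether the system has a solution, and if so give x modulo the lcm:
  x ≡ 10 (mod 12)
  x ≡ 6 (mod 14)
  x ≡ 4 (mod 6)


Moduli 12, 14, 6 are not pairwise coprime, so CRT works modulo lcm(m_i) when all pairwise compatibility conditions hold.
Pairwise compatibility: gcd(m_i, m_j) must divide a_i - a_j for every pair.
Merge one congruence at a time:
  Start: x ≡ 10 (mod 12).
  Combine with x ≡ 6 (mod 14): gcd(12, 14) = 2; 6 - 10 = -4, which IS divisible by 2, so compatible.
    Write x = 10 + 12·t and substitute into x ≡ 6 (mod 14): 12·t ≡ 6 − 10 = -4 (mod 14).
    Divide the congruence (and modulus) by g = 2: 6·t ≡ -2 (mod 7).
    Reduce coefficients mod 7: 6·t ≡ 5 (mod 7).
    The inverse of 6 mod 7 is 6 (since 6·6 = 36 = 5·7 + 1), so t ≡ 6·5 = 30 ≡ 2 (mod 7).
    Then x = 10 + 12·2 = 34, valid modulo lcm(12, 14) = 84: x ≡ 34 (mod 84).
  Combine with x ≡ 4 (mod 6): gcd(84, 6) = 6; 4 - 34 = -30, which IS divisible by 6, so compatible.
    Write x = 34 + 84·t and substitute into x ≡ 4 (mod 6): 84·t ≡ 4 − 34 = -30 (mod 6).
    Divide the congruence (and modulus) by g = 6: 14·t ≡ -5 (mod 1).
    Modulo 1 every t works; take t = 0.
    Then x = 34 + 84·0 = 34, valid modulo lcm(84, 6) = 84: x ≡ 34 (mod 84).
Verify: 34 mod 12 = 10, 34 mod 14 = 6, 34 mod 6 = 4.

x ≡ 34 (mod 84).


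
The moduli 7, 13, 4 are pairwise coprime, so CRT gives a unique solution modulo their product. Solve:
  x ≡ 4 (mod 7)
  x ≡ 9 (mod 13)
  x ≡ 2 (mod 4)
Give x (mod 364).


Moduli 7, 13, 4 are pairwise coprime; by CRT there is a unique solution modulo M = 7 · 13 · 4 = 364.
Solve pairwise, accumulating the modulus:
  Start with x ≡ 4 (mod 7).
  Combine with x ≡ 9 (mod 13): since gcd(7, 13) = 1, we get a unique residue mod 91.
    Write x = 4 + 7·t and substitute into x ≡ 9 (mod 13): 7·t ≡ 9 − 4 = 5 (mod 13).
    The inverse of 7 mod 13 is 2 (since 7·2 = 14 = 1·13 + 1), so t ≡ 2·5 = 10 ≡ 10 (mod 13).
    Then x = 4 + 7·10 = 74, valid modulo lcm(7, 13) = 91: x ≡ 74 (mod 91).
  Combine with x ≡ 2 (mod 4): since gcd(91, 4) = 1, we get a unique residue mod 364.
    Write x = 74 + 91·t and substitute into x ≡ 2 (mod 4): 91·t ≡ 2 − 74 = -72 (mod 4).
    Reduce coefficients mod 4: 3·t ≡ 0 (mod 4).
    The inverse of 3 mod 4 is 3 (since 3·3 = 9 = 2·4 + 1), so t ≡ 3·0 = 0 ≡ 0 (mod 4).
    Then x = 74 + 91·0 = 74, valid modulo lcm(91, 4) = 364: x ≡ 74 (mod 364).
Verify: 74 mod 7 = 4 ✓, 74 mod 13 = 9 ✓, 74 mod 4 = 2 ✓.

x ≡ 74 (mod 364).


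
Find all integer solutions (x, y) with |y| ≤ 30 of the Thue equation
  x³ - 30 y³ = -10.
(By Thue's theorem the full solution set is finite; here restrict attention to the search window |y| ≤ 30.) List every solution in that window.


The equation is x³ - 30y³ = -10. For fixed y, x³ = 30·y³ − 10, so a solution requires the RHS to be a perfect cube.
Strategy: iterate y from -30 to 30, compute RHS = 30·y³ − 10, and check whether it is a (positive or negative) perfect cube.
Check small values of y:
  y = 0: RHS = -10 is not a perfect cube.
  y = 1: RHS = 20 is not a perfect cube.
  y = -1: RHS = -40 is not a perfect cube.
  y = 2: RHS = 230 is not a perfect cube.
  y = -2: RHS = -250 is not a perfect cube.
  y = 3: RHS = 800 is not a perfect cube.
  y = -3: RHS = -820 is not a perfect cube.
Continuing the search up to |y| = 30 finds no solutions either.
No (x, y) in the scanned range satisfies the equation.

No integer solutions with |y| ≤ 30.


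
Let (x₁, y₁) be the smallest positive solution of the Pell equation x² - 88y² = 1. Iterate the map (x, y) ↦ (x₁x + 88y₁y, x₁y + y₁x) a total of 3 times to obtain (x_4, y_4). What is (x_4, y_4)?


Step 1: Find the fundamental solution (x₁, y₁) of x² - 88y² = 1.
  Expand √88 as a continued fraction. a₀ = ⌊√88⌋ = 9; iterate m_{k+1} = d_k·a_k − m_k, d_{k+1} = (88 − m_{k+1}²)/d_k, a_{k+1} = ⌊(a₀ + m_{k+1})/d_{k+1}⌋ (starting m₀ = 0, d₀ = 1), with convergents p_k = a_k·p_{k-1} + p_{k-2}, q_k = a_k·q_{k-1} + q_{k-2} (p₋₁ = 1, q₋₁ = 0):
  k = 0: a₀ = 9; p₀/q₀ = 9/1; p₀² − 88·q₀² = 81 − 88 = -7.
  k = 1: m = 9, d = 7, a = ⌊(9 + 9)/7⌋ = 2; p/q = (2·9 + 1)/(2·1 + 0) = 19/2; p² − 88·q² = 361 − 352 = 9.
  k = 2: m = 5, d = 9, a = ⌊(9 + 5)/9⌋ = 1; p/q = (1·19 + 9)/(1·2 + 1) = 28/3; p² − 88·q² = 784 − 792 = -8.
  k = 3: m = 4, d = 8, a = ⌊(9 + 4)/8⌋ = 1; p/q = (1·28 + 19)/(1·3 + 2) = 47/5; p² − 88·q² = 2209 − 2200 = 9.
  k = 4: m = 4, d = 9, a = ⌊(9 + 4)/9⌋ = 1; p/q = (1·47 + 28)/(1·5 + 3) = 75/8; p² − 88·q² = 5625 − 5632 = -7.
  k = 5: m = 5, d = 7, a = ⌊(9 + 5)/7⌋ = 2; p/q = (2·75 + 47)/(2·8 + 5) = 197/21; p² − 88·q² = 38809 − 38808 = 1.
  The first convergent with p² − 88·q² = 1 gives the fundamental solution (x₁, y₁) = (197, 21).
Step 2: Apply the recurrence (x_{n+1}, y_{n+1}) = (x₁x_n + 88y₁y_n, x₁y_n + y₁x_n) repeatedly.
  From (x_1, y_1) = (197, 21): x_2 = 197·197 + 88·21·21 = 77617; y_2 = 197·21 + 21·197 = 8274.
  From (x_2, y_2) = (77617, 8274): x_3 = 197·77617 + 88·21·8274 = 30580901; y_3 = 197·8274 + 21·77617 = 3259935.
  From (x_3, y_3) = (30580901, 3259935): x_4 = 197·30580901 + 88·21·3259935 = 12048797377; y_4 = 197·3259935 + 21·30580901 = 1284406116.
Step 3: Verify x_4² - 88·y_4² = 145173518232002080129 - 145173518232002080128 = 1 (should be 1). ✓

(x_1, y_1) = (197, 21); (x_4, y_4) = (12048797377, 1284406116).
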